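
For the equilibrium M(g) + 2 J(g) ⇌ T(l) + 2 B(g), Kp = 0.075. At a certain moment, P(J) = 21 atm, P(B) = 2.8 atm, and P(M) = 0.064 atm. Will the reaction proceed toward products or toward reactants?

(T is a pure liquid — omitted from Qp.)
Qp = P(B)² / (P(M)·P(J)²) = (2.8)² / ((0.064)·(21)²) = 0.28
Qp = 0.28 > Kp = 0.075, so the reverse reaction proceeds.

reverse (toward reactants)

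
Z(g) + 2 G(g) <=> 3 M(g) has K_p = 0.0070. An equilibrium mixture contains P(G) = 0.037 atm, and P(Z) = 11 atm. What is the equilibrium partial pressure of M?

P(M) = 0.047 atm

At equilibrium, K_p = P(M)³ / (P(Z)·P(G)²) = 0.0070.
(P(M))³ / ((11)·(0.037)²) = 0.0070
P(M)³ = 1.05e-4 ⇒ P(M) = 0.047 atm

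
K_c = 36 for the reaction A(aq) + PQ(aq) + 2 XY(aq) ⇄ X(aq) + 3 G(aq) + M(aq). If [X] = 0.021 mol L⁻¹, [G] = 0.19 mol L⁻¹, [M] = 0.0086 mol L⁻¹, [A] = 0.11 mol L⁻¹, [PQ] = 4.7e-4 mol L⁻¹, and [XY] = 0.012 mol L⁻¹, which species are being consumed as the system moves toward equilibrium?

X, G, M (products)

Q_c = [X]·[G]³·[M] / ([A]·[PQ]·[XY]²) = (0.021)·(0.19)³·(0.0086) / ((0.11)·(4.7e-4)·(0.012)²) = 170
Q_c = 170 > K_c = 36: net reverse reaction.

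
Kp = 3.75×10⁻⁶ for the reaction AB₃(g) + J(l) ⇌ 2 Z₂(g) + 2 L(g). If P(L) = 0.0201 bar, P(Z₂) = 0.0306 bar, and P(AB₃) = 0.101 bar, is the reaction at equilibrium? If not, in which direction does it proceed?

(J is a pure liquid — omitted from Qp.)
Qp = P(Z₂)²·P(L)² / P(AB₃) = (0.0306)²·(0.0201)² / (0.101) = 3.75×10⁻⁶
Qp = 3.75×10⁻⁶ = Kp, so the system is already at equilibrium.

no net change (already at equilibrium)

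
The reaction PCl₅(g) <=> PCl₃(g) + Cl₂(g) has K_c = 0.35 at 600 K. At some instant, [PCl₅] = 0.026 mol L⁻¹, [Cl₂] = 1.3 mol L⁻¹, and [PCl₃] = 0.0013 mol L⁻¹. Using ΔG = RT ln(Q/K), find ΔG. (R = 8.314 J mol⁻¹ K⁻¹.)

Q_c = [PCl₃]·[Cl₂] / [PCl₅] = (0.0013)·(1.3) / (0.026) = 0.0650
ΔG = RT ln(Q_c/K_c) = (8.314 J mol⁻¹ K⁻¹)(600 K) × ln(0.0650/0.35)
   = (4.988 kJ/mol)(-1.684) = -8.40 kJ/mol
ΔG < 0, so the forward reaction is spontaneous (proceeds forward).

ΔG = -8.40 kJ/mol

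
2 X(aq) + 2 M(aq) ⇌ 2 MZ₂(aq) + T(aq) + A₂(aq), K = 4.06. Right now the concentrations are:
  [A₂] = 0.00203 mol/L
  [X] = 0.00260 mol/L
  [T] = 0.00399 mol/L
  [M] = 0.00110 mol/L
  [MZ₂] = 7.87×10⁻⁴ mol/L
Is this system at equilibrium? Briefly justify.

Q = [MZ₂]²·[T]·[A₂] / ([X]²·[M]²) = (7.87×10⁻⁴)²·(0.00399)·(0.00203) / ((0.00260)²·(0.00110)²) = 0.613
Q = 0.613 < K = 4.06: net forward reaction.

no; Q < K, reaction proceeds forward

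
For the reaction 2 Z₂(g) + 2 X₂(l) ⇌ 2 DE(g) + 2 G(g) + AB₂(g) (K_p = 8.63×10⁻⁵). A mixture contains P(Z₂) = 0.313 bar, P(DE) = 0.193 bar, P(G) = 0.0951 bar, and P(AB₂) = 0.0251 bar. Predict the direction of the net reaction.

(X₂ is a pure liquid — omitted from Q_p.)
Q_p = P(DE)²·P(G)²·P(AB₂) / P(Z₂)² = (0.193)²·(0.0951)²·(0.0251) / (0.313)² = 8.63×10⁻⁵
Q_p = 8.63×10⁻⁵ = K_p, so the system is already at equilibrium.

no net change (already at equilibrium)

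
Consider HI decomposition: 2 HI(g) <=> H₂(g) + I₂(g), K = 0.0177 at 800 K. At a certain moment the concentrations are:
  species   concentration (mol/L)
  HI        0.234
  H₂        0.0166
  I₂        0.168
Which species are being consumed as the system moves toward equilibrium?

H₂, I₂ (products)

Q = [H₂]·[I₂] / [HI]² = (0.0166)·(0.168) / (0.234)² = 0.0509
Q = 0.0509 > K = 0.0177: net reverse reaction.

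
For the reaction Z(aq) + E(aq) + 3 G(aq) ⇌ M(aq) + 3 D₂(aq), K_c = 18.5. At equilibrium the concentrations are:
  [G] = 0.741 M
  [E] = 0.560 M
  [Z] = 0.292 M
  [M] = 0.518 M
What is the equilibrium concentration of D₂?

At equilibrium, K_c = [M]·[D₂]³ / ([Z]·[E]·[G]³) = 18.5.
(0.518)·([D₂])³ / ((0.292)·(0.560)·(0.741)³) = 18.5
[D₂]³ = 2.38 ⇒ [D₂] = 1.33 M

[D₂] = 1.33 M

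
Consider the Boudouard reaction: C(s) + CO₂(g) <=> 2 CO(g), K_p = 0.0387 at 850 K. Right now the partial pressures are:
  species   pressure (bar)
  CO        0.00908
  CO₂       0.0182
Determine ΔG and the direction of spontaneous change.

ΔG = -15.2 kJ/mol; the forward reaction is spontaneous

(C is a pure solid — omitted from Q_p.)
Q_p = P(CO)² / P(CO₂) = (0.00908)² / (0.0182) = 0.00453
ΔG = RT ln(Q_p/K_p) = (8.314 J mol⁻¹ K⁻¹)(850 K) × ln(0.00453/0.0387)
   = (7.067 kJ/mol)(-2.145) = -15.2 kJ/mol
ΔG < 0, so the forward reaction is spontaneous (proceeds forward).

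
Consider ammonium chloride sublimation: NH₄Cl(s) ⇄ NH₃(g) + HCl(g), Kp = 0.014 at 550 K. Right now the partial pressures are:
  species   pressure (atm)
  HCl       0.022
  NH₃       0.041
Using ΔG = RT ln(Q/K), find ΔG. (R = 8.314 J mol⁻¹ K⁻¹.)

ΔG = -12.5 kJ/mol

(NH₄Cl is a pure solid — omitted from Qp.)
Qp = P(NH₃)·P(HCl) = (0.041)·(0.022) = 9.02×10⁻⁴
ΔG = RT ln(Qp/Kp) = (8.314 J mol⁻¹ K⁻¹)(550 K) × ln(9.02×10⁻⁴/0.014)
   = (4.573 kJ/mol)(-2.742) = -12.5 kJ/mol
ΔG < 0, so the forward reaction is spontaneous (proceeds forward).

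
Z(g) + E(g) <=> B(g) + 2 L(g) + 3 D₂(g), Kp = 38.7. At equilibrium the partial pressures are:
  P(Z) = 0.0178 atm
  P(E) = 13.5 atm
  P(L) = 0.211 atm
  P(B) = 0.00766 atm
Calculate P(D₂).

P(D₂) = 30.1 atm

At equilibrium, Kp = P(B)·P(L)²·P(D₂)³ / (P(Z)·P(E)) = 38.7.
(0.00766)·(0.211)²·(P(D₂))³ / ((0.0178)·(13.5)) = 38.7
P(D₂)³ = 27300 ⇒ P(D₂) = 30.1 atm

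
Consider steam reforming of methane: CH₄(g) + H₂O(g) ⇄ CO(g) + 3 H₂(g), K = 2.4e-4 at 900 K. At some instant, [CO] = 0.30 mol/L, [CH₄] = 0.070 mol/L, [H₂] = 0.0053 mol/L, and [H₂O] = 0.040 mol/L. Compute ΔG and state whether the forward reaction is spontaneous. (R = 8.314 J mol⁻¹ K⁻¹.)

ΔG = -20.3 kJ/mol; the forward reaction is spontaneous

Q = [CO]·[H₂]³ / ([CH₄]·[H₂O]) = (0.30)·(0.0053)³ / ((0.070)·(0.040)) = 1.60e-5
ΔG = RT ln(Q/K) = (8.314 J mol⁻¹ K⁻¹)(900 K) × ln(1.60e-5/2.4e-4)
   = (7.483 kJ/mol)(-2.708) = -20.3 kJ/mol
ΔG < 0, so the forward reaction is spontaneous (proceeds forward).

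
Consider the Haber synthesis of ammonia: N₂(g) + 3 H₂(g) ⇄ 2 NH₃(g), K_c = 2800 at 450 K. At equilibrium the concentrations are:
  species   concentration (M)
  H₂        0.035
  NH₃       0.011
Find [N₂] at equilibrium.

[N₂] = 0.0010 M

At equilibrium, K_c = [NH₃]² / ([N₂]·[H₂]³) = 2800.
(0.011)² / (([N₂])·(0.035)³) = 2800
[N₂] = 0.00101 = 0.0010 M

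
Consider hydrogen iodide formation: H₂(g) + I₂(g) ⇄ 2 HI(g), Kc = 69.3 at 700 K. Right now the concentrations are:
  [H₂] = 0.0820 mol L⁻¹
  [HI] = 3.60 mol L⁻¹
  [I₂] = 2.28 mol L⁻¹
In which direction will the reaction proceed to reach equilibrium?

Qc = [HI]² / ([H₂]·[I₂]) = (3.60)² / ((0.0820)·(2.28)) = 69.3
Qc = 69.3 = Kc, so the system is already at equilibrium.

neither direction; the system is at equilibrium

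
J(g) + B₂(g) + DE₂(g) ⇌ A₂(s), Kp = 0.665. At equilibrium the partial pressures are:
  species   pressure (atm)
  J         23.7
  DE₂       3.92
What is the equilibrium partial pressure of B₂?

P(B₂) = 0.0162 atm

(A₂ is a pure solid — omitted from Kp.)
At equilibrium, Kp = 1 / (P(J)·P(B₂)·P(DE₂)) = 0.665.
1 / ((23.7)·(P(B₂))·(3.92)) = 0.665
P(B₂) = 0.0162 atm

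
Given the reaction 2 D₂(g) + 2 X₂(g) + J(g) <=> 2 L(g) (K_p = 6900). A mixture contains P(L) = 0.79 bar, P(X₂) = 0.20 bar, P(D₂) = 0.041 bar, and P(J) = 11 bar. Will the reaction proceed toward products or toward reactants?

to the right

Q_p = P(L)² / (P(D₂)²·P(X₂)²·P(J)) = (0.79)² / ((0.041)²·(0.20)²·(11)) = 840
Q_p = 840 < K_p = 6900, so the forward reaction proceeds.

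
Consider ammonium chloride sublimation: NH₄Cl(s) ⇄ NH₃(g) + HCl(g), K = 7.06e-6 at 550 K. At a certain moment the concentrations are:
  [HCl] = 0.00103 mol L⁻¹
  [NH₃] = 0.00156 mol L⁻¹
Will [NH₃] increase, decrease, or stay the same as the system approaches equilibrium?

(NH₄Cl is a pure solid — omitted from Q.)
Q = [NH₃]·[HCl] = (0.00156)·(0.00103) = 1.61e-6
Q = 1.61e-6 < K = 7.06e-6: net forward reaction.
NH₃ is a product, so it increases.

increase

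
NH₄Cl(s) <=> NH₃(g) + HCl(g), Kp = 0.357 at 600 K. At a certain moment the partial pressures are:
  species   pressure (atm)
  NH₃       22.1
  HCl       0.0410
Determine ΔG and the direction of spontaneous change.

(NH₄Cl is a pure solid — omitted from Qp.)
Qp = P(NH₃)·P(HCl) = (22.1)·(0.0410) = 0.906
ΔG = RT ln(Qp/Kp) = (8.314 J mol⁻¹ K⁻¹)(600 K) × ln(0.906/0.357)
   = (4.988 kJ/mol)(0.9313) = 4.65 kJ/mol
ΔG > 0, so the forward reaction is non-spontaneous (proceeds in reverse).

ΔG = 4.65 kJ/mol; the forward reaction is non-spontaneous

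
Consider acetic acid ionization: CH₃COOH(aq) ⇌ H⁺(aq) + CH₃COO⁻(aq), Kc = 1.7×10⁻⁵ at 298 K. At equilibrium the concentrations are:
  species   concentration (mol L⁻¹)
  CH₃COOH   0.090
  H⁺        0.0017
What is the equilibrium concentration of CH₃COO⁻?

[CH₃COO⁻] = 9.0×10⁻⁴ mol L⁻¹

At equilibrium, Kc = [H⁺]·[CH₃COO⁻] / [CH₃COOH] = 1.7×10⁻⁵.
(0.0017)·([CH₃COO⁻]) / (0.090) = 1.7×10⁻⁵
[CH₃COO⁻] = 9.00×10⁻⁴ = 9.0×10⁻⁴ mol L⁻¹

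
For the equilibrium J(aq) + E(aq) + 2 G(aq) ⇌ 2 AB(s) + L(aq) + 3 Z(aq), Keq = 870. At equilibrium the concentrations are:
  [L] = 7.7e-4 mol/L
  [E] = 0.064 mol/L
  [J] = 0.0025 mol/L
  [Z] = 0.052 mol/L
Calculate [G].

[G] = 8.8e-4 mol/L

(AB is a pure solid — omitted from Keq.)
At equilibrium, Keq = [L]·[Z]³ / ([J]·[E]·[G]²) = 870.
(7.7e-4)·(0.052)³ / ((0.0025)·(0.064)·([G])²) = 870
[G]² = 7.78e-7 ⇒ [G] = 8.8e-4 mol/L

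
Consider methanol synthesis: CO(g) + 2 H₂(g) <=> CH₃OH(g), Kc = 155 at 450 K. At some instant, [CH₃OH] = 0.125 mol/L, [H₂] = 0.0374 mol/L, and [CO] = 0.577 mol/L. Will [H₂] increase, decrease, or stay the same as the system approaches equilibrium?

stay the same

Qc = [CH₃OH] / ([CO]·[H₂]²) = (0.125) / ((0.577)·(0.0374)²) = 155
Qc = 155 = Kc; the system is at equilibrium.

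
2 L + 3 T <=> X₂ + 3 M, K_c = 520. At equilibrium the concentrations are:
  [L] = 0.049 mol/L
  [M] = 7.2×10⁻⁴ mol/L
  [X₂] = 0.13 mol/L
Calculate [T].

At equilibrium, K_c = [X₂]·[M]³ / ([L]²·[T]³) = 520.
(0.13)·(7.2×10⁻⁴)³ / ((0.049)²·([T])³) = 520
[T]³ = 3.89×10⁻¹¹ ⇒ [T] = 3.4×10⁻⁴ mol/L

[T] = 3.4×10⁻⁴ mol/L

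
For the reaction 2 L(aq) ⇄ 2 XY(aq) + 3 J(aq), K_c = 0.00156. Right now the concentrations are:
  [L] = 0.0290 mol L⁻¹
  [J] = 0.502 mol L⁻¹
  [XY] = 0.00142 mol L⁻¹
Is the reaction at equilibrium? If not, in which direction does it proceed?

Q_c = [XY]²·[J]³ / [L]² = (0.00142)²·(0.502)³ / (0.0290)² = 3.03e-4
Q_c = 3.03e-4 < K_c = 0.00156, so the forward reaction proceeds.

toward products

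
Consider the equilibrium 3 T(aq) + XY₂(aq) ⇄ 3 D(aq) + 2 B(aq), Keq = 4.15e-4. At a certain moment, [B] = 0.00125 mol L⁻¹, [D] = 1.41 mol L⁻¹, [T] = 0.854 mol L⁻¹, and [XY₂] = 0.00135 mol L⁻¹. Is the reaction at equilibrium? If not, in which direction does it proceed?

Q = [D]³·[B]² / ([T]³·[XY₂]) = (1.41)³·(0.00125)² / ((0.854)³·(0.00135)) = 0.00521
Q = 0.00521 > Keq = 4.15e-4, so the reverse reaction proceeds.

toward reactants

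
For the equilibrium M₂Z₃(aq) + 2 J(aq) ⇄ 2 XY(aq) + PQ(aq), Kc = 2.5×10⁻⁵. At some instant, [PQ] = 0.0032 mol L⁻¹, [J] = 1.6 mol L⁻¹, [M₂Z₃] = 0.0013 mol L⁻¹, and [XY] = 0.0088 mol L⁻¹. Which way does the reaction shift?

in the reverse direction

Qc = [XY]²·[PQ] / ([M₂Z₃]·[J]²) = (0.0088)²·(0.0032) / ((0.0013)·(1.6)²) = 7.4×10⁻⁵
Qc = 7.4×10⁻⁵ > Kc = 2.5×10⁻⁵, so the reverse reaction proceeds.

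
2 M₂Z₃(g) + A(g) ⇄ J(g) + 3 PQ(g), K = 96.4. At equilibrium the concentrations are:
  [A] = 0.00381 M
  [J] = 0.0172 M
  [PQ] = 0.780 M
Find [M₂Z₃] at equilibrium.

[M₂Z₃] = 0.149 M

At equilibrium, K = [J]·[PQ]³ / ([M₂Z₃]²·[A]) = 96.4.
(0.0172)·(0.780)³ / (([M₂Z₃])²·(0.00381)) = 96.4
[M₂Z₃]² = 0.0222 ⇒ [M₂Z₃] = 0.149 M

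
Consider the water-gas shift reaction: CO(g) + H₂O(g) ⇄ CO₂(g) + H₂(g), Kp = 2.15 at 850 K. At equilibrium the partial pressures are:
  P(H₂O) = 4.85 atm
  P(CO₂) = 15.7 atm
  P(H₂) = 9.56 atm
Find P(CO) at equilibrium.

P(CO) = 14.4 atm

At equilibrium, Kp = P(CO₂)·P(H₂) / (P(CO)·P(H₂O)) = 2.15.
(15.7)·(9.56) / ((P(CO))·(4.85)) = 2.15
P(CO) = 14.4 atm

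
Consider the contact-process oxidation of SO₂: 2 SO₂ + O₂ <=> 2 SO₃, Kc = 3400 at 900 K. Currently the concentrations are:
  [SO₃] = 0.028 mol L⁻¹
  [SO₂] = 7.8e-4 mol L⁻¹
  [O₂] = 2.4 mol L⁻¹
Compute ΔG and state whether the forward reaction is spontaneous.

Qc = [SO₃]² / ([SO₂]²·[O₂]) = (0.028)² / ((7.8e-4)²·(2.4)) = 537
ΔG = RT ln(Qc/Kc) = (8.314 J mol⁻¹ K⁻¹)(900 K) × ln(537/3400)
   = (7.483 kJ/mol)(-1.846) = -13.8 kJ/mol
ΔG < 0, so the forward reaction is spontaneous (proceeds forward).

ΔG = -13.8 kJ/mol; the forward reaction is spontaneous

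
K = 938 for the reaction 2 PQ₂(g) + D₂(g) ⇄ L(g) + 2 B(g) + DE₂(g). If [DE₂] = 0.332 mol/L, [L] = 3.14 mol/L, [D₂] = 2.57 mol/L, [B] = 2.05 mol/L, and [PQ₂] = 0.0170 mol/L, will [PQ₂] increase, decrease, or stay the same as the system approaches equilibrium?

increase

Q = [L]·[B]²·[DE₂] / ([PQ₂]²·[D₂]) = (3.14)·(2.05)²·(0.332) / ((0.0170)²·(2.57)) = 5900
Q = 5900 > K = 938: net reverse reaction.
PQ₂ is a reactant, so it increases.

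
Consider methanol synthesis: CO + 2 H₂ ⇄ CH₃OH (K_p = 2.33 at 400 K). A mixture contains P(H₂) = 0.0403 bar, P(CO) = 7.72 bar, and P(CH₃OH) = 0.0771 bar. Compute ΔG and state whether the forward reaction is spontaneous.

ΔG = 3.23 kJ/mol; the forward reaction is non-spontaneous

Q_p = P(CH₃OH) / (P(CO)·P(H₂)²) = (0.0771) / ((7.72)·(0.0403)²) = 6.15
ΔG = RT ln(Q_p/K_p) = (8.314 J mol⁻¹ K⁻¹)(400 K) × ln(6.15/2.33)
   = (3.326 kJ/mol)(0.9706) = 3.23 kJ/mol
ΔG > 0, so the forward reaction is non-spontaneous (proceeds in reverse).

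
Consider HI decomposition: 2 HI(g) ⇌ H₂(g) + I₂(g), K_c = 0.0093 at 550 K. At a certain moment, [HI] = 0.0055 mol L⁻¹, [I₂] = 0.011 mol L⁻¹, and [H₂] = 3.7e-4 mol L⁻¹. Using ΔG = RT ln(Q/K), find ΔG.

Q_c = [H₂]·[I₂] / [HI]² = (3.7e-4)·(0.011) / (0.0055)² = 0.135
ΔG = RT ln(Q_c/K_c) = (8.314 J mol⁻¹ K⁻¹)(550 K) × ln(0.135/0.0093)
   = (4.573 kJ/mol)(2.675) = 12.2 kJ/mol
ΔG > 0, so the forward reaction is non-spontaneous (proceeds in reverse).

ΔG = 12.2 kJ/mol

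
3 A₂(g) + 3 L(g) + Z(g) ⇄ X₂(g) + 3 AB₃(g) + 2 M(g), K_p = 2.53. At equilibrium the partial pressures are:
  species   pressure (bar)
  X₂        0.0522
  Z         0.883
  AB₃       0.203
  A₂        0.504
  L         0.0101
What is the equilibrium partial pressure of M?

P(M) = 0.0260 bar

At equilibrium, K_p = P(X₂)·P(AB₃)³·P(M)² / (P(A₂)³·P(L)³·P(Z)) = 2.53.
(0.0522)·(0.203)³·(P(M))² / ((0.504)³·(0.0101)³·(0.883)) = 2.53
P(M)² = 6.75×10⁻⁴ ⇒ P(M) = 0.0260 bar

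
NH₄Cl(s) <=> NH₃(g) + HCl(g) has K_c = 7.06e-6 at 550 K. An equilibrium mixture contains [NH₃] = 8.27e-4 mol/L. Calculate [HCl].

[HCl] = 0.00854 mol/L

(NH₄Cl is a pure solid — omitted from K_c.)
At equilibrium, K_c = [NH₃]·[HCl] = 7.06e-6.
(8.27e-4)·([HCl]) = 7.06e-6
[HCl] = 0.00854 mol/L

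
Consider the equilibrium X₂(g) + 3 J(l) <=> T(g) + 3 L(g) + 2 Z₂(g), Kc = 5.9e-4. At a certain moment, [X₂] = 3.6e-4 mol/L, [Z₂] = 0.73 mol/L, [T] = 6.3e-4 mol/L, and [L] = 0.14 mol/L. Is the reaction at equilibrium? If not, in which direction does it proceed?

to the left

(J is a pure liquid — omitted from Qc.)
Qc = [T]·[L]³·[Z₂]² / [X₂] = (6.3e-4)·(0.14)³·(0.73)² / (3.6e-4) = 0.0026
Qc = 0.0026 > Kc = 5.9e-4, so the reverse reaction proceeds.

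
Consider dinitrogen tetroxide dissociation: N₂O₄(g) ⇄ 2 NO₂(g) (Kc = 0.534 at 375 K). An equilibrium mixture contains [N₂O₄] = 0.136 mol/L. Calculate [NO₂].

[NO₂] = 0.269 mol/L

At equilibrium, Kc = [NO₂]² / [N₂O₄] = 0.534.
([NO₂])² / (0.136) = 0.534
[NO₂]² = 0.0726 ⇒ [NO₂] = 0.269 mol/L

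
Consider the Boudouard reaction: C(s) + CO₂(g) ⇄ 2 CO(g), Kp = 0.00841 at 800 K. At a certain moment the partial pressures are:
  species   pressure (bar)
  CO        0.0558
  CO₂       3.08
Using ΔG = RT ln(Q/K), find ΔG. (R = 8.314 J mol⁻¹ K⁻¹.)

ΔG = -14.1 kJ/mol

(C is a pure solid — omitted from Qp.)
Qp = P(CO)² / P(CO₂) = (0.0558)² / (3.08) = 0.00101
ΔG = RT ln(Qp/Kp) = (8.314 J mol⁻¹ K⁻¹)(800 K) × ln(0.00101/0.00841)
   = (6.651 kJ/mol)(-2.119) = -14.1 kJ/mol
ΔG < 0, so the forward reaction is spontaneous (proceeds forward).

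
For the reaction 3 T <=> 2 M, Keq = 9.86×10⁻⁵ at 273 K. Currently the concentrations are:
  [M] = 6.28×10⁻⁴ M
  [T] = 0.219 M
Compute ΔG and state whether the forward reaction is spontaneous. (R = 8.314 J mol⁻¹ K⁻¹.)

Q = [M]² / [T]³ = (6.28×10⁻⁴)² / (0.219)³ = 3.75×10⁻⁵
ΔG = RT ln(Q/Keq) = (8.314 J mol⁻¹ K⁻¹)(273 K) × ln(3.75×10⁻⁵/9.86×10⁻⁵)
   = (2.270 kJ/mol)(-0.9667) = -2.19 kJ/mol
ΔG < 0, so the forward reaction is spontaneous (proceeds forward).

ΔG = -2.19 kJ/mol; the forward reaction is spontaneous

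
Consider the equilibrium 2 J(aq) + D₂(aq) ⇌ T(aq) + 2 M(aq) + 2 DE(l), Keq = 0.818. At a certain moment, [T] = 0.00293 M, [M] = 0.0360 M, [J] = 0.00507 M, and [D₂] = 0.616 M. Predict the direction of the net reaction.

to the right

(DE is a pure liquid — omitted from Q.)
Q = [T]·[M]² / ([J]²·[D₂]) = (0.00293)·(0.0360)² / ((0.00507)²·(0.616)) = 0.240
Q = 0.240 < Keq = 0.818, so the forward reaction proceeds.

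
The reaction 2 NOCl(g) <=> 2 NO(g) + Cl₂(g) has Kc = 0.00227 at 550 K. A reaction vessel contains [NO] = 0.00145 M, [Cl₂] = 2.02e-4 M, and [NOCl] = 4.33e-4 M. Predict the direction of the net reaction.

neither direction; the system is at equilibrium

Qc = [NO]²·[Cl₂] / [NOCl]² = (0.00145)²·(2.02e-4) / (4.33e-4)² = 0.00227
Qc = 0.00227 = Kc, so the system is already at equilibrium.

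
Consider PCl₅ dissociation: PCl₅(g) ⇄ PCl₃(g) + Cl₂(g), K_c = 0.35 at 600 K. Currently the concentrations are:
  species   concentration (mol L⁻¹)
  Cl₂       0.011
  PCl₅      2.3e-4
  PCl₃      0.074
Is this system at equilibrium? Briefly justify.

no; Q > K, reaction proceeds in reverse

Q_c = [PCl₃]·[Cl₂] / [PCl₅] = (0.074)·(0.011) / (2.3e-4) = 3.5
Q_c = 3.5 > K_c = 0.35: net reverse reaction.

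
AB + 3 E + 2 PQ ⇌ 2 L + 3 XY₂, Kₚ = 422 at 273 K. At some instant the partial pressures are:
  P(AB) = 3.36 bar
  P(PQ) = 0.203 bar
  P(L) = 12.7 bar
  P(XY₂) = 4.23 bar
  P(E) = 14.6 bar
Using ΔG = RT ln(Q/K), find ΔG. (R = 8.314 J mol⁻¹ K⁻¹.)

ΔG = -6.13 kJ/mol

Qₚ = P(L)²·P(XY₂)³ / (P(AB)·P(E)³·P(PQ)²) = (12.7)²·(4.23)³ / ((3.36)·(14.6)³·(0.203)²) = 28.3
ΔG = RT ln(Qₚ/Kₚ) = (8.314 J mol⁻¹ K⁻¹)(273 K) × ln(28.3/422)
   = (2.270 kJ/mol)(-2.702) = -6.13 kJ/mol
ΔG < 0, so the forward reaction is spontaneous (proceeds forward).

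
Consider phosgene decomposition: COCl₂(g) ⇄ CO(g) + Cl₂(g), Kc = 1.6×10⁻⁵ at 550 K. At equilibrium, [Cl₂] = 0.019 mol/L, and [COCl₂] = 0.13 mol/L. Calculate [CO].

At equilibrium, Kc = [CO]·[Cl₂] / [COCl₂] = 1.6×10⁻⁵.
([CO])·(0.019) / (0.13) = 1.6×10⁻⁵
[CO] = 1.09×10⁻⁴ = 1.1×10⁻⁴ mol/L

[CO] = 1.1×10⁻⁴ mol/L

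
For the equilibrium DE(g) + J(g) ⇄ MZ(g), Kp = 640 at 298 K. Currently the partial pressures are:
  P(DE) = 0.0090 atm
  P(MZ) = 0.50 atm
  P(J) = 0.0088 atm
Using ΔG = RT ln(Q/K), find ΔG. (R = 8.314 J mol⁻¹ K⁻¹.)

Qp = P(MZ) / (P(DE)·P(J)) = (0.50) / ((0.0090)·(0.0088)) = 6310
ΔG = RT ln(Qp/Kp) = (8.314 J mol⁻¹ K⁻¹)(298 K) × ln(6310/640)
   = (2.478 kJ/mol)(2.288) = 5.67 kJ/mol
ΔG > 0, so the forward reaction is non-spontaneous (proceeds in reverse).

ΔG = 5.67 kJ/mol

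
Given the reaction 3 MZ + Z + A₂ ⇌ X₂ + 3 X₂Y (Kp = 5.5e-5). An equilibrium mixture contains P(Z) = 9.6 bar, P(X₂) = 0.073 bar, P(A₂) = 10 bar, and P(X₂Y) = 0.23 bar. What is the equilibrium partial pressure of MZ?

P(MZ) = 0.55 bar

At equilibrium, Kp = P(X₂)·P(X₂Y)³ / (P(MZ)³·P(Z)·P(A₂)) = 5.5e-5.
(0.073)·(0.23)³ / ((P(MZ))³·(9.6)·(10)) = 5.5e-5
P(MZ)³ = 0.168 ⇒ P(MZ) = 0.55 bar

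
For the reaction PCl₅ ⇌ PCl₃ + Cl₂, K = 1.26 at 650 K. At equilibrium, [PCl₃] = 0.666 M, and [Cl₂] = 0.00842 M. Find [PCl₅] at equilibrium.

At equilibrium, K = [PCl₃]·[Cl₂] / [PCl₅] = 1.26.
(0.666)·(0.00842) / ([PCl₅]) = 1.26
[PCl₅] = 0.00445 M

[PCl₅] = 0.00445 M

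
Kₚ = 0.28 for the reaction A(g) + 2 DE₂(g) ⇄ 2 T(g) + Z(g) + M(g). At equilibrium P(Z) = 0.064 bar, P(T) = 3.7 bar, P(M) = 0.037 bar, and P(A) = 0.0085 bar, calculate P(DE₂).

P(DE₂) = 3.7 bar

At equilibrium, Kₚ = P(T)²·P(Z)·P(M) / (P(A)·P(DE₂)²) = 0.28.
(3.7)²·(0.064)·(0.037) / ((0.0085)·(P(DE₂))²) = 0.28
P(DE₂)² = 13.6 ⇒ P(DE₂) = 3.7 bar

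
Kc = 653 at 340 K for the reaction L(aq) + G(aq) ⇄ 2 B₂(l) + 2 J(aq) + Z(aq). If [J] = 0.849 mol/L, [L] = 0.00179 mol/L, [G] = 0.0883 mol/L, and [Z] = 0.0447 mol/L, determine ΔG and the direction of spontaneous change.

(B₂ is a pure liquid — omitted from Qc.)
Qc = [J]²·[Z] / ([L]·[G]) = (0.849)²·(0.0447) / ((0.00179)·(0.0883)) = 204
ΔG = RT ln(Qc/Kc) = (8.314 J mol⁻¹ K⁻¹)(340 K) × ln(204/653)
   = (2.827 kJ/mol)(-1.163) = -3.29 kJ/mol
ΔG < 0, so the forward reaction is spontaneous (proceeds forward).

ΔG = -3.29 kJ/mol; the forward reaction is spontaneous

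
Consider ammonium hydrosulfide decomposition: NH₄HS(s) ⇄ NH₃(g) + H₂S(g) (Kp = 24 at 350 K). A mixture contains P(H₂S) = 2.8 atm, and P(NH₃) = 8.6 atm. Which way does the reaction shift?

(NH₄HS is a pure solid — omitted from Qp.)
Qp = P(NH₃)·P(H₂S) = (8.6)·(2.8) = 24
Qp = 24 = Kp, so the system is already at equilibrium.

at equilibrium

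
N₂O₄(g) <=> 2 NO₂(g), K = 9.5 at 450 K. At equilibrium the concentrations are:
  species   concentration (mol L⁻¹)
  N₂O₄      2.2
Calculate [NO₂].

[NO₂] = 4.6 mol L⁻¹

At equilibrium, K = [NO₂]² / [N₂O₄] = 9.5.
([NO₂])² / (2.2) = 9.5
[NO₂]² = 20.9 ⇒ [NO₂] = 4.6 mol L⁻¹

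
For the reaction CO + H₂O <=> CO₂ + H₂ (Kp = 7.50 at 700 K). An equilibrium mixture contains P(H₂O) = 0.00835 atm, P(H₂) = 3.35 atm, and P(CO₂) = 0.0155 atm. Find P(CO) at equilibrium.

P(CO) = 0.829 atm

At equilibrium, Kp = P(CO₂)·P(H₂) / (P(CO)·P(H₂O)) = 7.50.
(0.0155)·(3.35) / ((P(CO))·(0.00835)) = 7.50
P(CO) = 0.829 atm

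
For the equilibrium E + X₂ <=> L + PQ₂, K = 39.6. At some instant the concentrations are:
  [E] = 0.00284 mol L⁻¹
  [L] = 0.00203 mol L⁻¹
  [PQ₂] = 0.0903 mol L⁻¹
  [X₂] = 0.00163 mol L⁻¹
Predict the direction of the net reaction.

Q = [L]·[PQ₂] / ([E]·[X₂]) = (0.00203)·(0.0903) / ((0.00284)·(0.00163)) = 39.6
Q = 39.6 = K, so the system is already at equilibrium.

no net change (already at equilibrium)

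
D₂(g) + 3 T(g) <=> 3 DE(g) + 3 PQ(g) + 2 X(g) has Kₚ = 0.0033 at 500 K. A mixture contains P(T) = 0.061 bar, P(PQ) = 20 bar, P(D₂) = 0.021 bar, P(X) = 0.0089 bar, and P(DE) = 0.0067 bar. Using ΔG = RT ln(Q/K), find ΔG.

ΔG = 10.4 kJ/mol

Qₚ = P(DE)³·P(PQ)³·P(X)² / (P(D₂)·P(T)³) = (0.0067)³·(20)³·(0.0089)² / ((0.021)·(0.061)³) = 0.0400
ΔG = RT ln(Qₚ/Kₚ) = (8.314 J mol⁻¹ K⁻¹)(500 K) × ln(0.0400/0.0033)
   = (4.157 kJ/mol)(2.495) = 10.4 kJ/mol
ΔG > 0, so the forward reaction is non-spontaneous (proceeds in reverse).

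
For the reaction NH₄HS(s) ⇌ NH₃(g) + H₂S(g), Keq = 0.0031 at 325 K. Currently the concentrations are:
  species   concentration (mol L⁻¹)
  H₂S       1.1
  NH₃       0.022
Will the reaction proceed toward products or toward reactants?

(NH₄HS is a pure solid — omitted from Q.)
Q = [NH₃]·[H₂S] = (0.022)·(1.1) = 0.024
Q = 0.024 > Keq = 0.0031, so the reverse reaction proceeds.

toward reactants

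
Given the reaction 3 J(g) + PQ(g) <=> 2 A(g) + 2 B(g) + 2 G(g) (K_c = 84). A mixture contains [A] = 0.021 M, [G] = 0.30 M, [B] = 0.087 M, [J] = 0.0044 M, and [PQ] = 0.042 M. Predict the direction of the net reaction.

neither direction; the system is at equilibrium

Q_c = [A]²·[B]²·[G]² / ([J]³·[PQ]) = (0.021)²·(0.087)²·(0.30)² / ((0.0044)³·(0.042)) = 84
Q_c = 84 = K_c, so the system is already at equilibrium.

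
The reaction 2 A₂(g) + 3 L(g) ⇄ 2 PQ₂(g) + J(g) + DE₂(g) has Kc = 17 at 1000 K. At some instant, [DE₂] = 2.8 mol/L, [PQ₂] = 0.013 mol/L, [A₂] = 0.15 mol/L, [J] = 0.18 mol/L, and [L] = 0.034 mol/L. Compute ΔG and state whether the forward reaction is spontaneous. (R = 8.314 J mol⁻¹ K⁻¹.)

Qc = [PQ₂]²·[J]·[DE₂] / ([A₂]²·[L]³) = (0.013)²·(0.18)·(2.8) / ((0.15)²·(0.034)³) = 96.3
ΔG = RT ln(Qc/Kc) = (8.314 J mol⁻¹ K⁻¹)(1000 K) × ln(96.3/17)
   = (8.314 kJ/mol)(1.734) = 14.4 kJ/mol
ΔG > 0, so the forward reaction is non-spontaneous (proceeds in reverse).

ΔG = 14.4 kJ/mol; the forward reaction is non-spontaneous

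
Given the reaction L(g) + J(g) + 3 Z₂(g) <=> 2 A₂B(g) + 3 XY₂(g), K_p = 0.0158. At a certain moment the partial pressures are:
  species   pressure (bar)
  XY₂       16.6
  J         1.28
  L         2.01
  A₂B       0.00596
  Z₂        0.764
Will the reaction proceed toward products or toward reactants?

reverse (toward reactants)

Q_p = P(A₂B)²·P(XY₂)³ / (P(L)·P(J)·P(Z₂)³) = (0.00596)²·(16.6)³ / ((2.01)·(1.28)·(0.764)³) = 0.142
Q_p = 0.142 > K_p = 0.0158, so the reverse reaction proceeds.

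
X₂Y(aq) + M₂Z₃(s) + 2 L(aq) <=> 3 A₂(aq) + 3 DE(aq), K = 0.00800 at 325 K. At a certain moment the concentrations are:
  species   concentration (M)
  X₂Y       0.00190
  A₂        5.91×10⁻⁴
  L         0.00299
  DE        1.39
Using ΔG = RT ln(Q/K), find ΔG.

(M₂Z₃ is a pure solid — omitted from Q.)
Q = [A₂]³·[DE]³ / ([X₂Y]·[L]²) = (5.91×10⁻⁴)³·(1.39)³ / ((0.00190)·(0.00299)²) = 0.0326
ΔG = RT ln(Q/K) = (8.314 J mol⁻¹ K⁻¹)(325 K) × ln(0.0326/0.00800)
   = (2.702 kJ/mol)(1.405) = 3.80 kJ/mol
ΔG > 0, so the forward reaction is non-spontaneous (proceeds in reverse).

ΔG = 3.80 kJ/mol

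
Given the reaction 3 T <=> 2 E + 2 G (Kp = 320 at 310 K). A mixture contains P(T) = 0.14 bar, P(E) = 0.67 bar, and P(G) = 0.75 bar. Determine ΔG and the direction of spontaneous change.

Qp = P(E)²·P(G)² / P(T)³ = (0.67)²·(0.75)² / (0.14)³ = 92.0
ΔG = RT ln(Qp/Kp) = (8.314 J mol⁻¹ K⁻¹)(310 K) × ln(92.0/320)
   = (2.577 kJ/mol)(-1.247) = -3.21 kJ/mol
ΔG < 0, so the forward reaction is spontaneous (proceeds forward).

ΔG = -3.21 kJ/mol; the forward reaction is spontaneous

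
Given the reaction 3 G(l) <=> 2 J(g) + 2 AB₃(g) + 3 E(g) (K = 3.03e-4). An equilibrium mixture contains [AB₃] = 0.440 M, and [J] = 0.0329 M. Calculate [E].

(G is a pure liquid — omitted from K.)
At equilibrium, K = [J]²·[AB₃]²·[E]³ = 3.03e-4.
(0.0329)²·(0.440)²·([E])³ = 3.03e-4
[E]³ = 1.45 ⇒ [E] = 1.13 M

[E] = 1.13 M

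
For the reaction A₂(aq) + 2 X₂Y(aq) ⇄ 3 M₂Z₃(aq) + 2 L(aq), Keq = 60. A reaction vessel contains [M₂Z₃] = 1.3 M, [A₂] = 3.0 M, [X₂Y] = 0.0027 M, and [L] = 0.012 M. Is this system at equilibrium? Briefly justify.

no; Q < K, reaction proceeds forward

Q = [M₂Z₃]³·[L]² / ([A₂]·[X₂Y]²) = (1.3)³·(0.012)² / ((3.0)·(0.0027)²) = 14
Q = 14 < Keq = 60: net forward reaction.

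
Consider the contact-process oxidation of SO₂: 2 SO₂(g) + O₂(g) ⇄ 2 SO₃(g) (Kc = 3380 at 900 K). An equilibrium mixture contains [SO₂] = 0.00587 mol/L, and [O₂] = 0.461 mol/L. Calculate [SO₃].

[SO₃] = 0.232 mol/L

At equilibrium, Kc = [SO₃]² / ([SO₂]²·[O₂]) = 3380.
([SO₃])² / ((0.00587)²·(0.461)) = 3380
[SO₃]² = 0.0537 ⇒ [SO₃] = 0.232 mol/L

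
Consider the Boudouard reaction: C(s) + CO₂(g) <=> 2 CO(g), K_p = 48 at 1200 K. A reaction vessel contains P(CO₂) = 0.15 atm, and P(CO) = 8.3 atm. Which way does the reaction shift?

reverse (toward reactants)

(C is a pure solid — omitted from Q_p.)
Q_p = P(CO)² / P(CO₂) = (8.3)² / (0.15) = 460
Q_p = 460 > K_p = 48, so the reverse reaction proceeds.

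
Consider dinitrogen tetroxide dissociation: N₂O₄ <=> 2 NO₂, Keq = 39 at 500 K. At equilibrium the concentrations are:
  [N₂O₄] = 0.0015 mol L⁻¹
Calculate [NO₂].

At equilibrium, Keq = [NO₂]² / [N₂O₄] = 39.
([NO₂])² / (0.0015) = 39
[NO₂]² = 0.0585 ⇒ [NO₂] = 0.24 mol L⁻¹

[NO₂] = 0.24 mol L⁻¹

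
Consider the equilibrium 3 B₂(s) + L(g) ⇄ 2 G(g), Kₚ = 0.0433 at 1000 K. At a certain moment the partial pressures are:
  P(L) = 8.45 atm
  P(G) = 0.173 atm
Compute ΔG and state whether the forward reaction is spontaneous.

ΔG = -20.8 kJ/mol; the forward reaction is spontaneous

(B₂ is a pure solid — omitted from Qₚ.)
Qₚ = P(G)² / P(L) = (0.173)² / (8.45) = 0.00354
ΔG = RT ln(Qₚ/Kₚ) = (8.314 J mol⁻¹ K⁻¹)(1000 K) × ln(0.00354/0.0433)
   = (8.314 kJ/mol)(-2.504) = -20.8 kJ/mol
ΔG < 0, so the forward reaction is spontaneous (proceeds forward).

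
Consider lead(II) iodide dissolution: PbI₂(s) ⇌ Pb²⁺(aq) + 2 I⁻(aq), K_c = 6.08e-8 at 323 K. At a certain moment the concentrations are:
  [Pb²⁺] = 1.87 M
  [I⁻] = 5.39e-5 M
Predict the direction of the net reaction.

to the right

(PbI₂ is a pure solid — omitted from Q_c.)
Q_c = [Pb²⁺]·[I⁻]² = (1.87)·(5.39e-5)² = 5.43e-9
Q_c = 5.43e-9 < K_c = 6.08e-8, so the forward reaction proceeds.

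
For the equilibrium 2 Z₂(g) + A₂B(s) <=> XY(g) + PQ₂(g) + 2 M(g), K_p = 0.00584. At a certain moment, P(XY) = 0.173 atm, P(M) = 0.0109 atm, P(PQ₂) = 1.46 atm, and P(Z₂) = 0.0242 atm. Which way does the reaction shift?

(A₂B is a pure solid — omitted from Q_p.)
Q_p = P(XY)·P(PQ₂)·P(M)² / P(Z₂)² = (0.173)·(1.46)·(0.0109)² / (0.0242)² = 0.0512
Q_p = 0.0512 > K_p = 0.00584, so the reverse reaction proceeds.

reverse (toward reactants)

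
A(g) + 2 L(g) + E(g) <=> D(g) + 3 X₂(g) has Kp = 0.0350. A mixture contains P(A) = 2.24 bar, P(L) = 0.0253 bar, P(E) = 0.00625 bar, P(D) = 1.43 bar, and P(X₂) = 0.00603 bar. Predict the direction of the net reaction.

neither direction; the system is at equilibrium

Qp = P(D)·P(X₂)³ / (P(A)·P(L)²·P(E)) = (1.43)·(0.00603)³ / ((2.24)·(0.0253)²·(0.00625)) = 0.0350
Qp = 0.0350 = Kp, so the system is already at equilibrium.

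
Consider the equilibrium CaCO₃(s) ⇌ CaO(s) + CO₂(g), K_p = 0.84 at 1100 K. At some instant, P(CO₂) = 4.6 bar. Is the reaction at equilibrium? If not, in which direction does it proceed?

(CaCO₃, CaO are pure solids — omitted from Q_p.)
Q_p = P(CO₂) = 4.6
Q_p = 4.6 > K_p = 0.84, so the reverse reaction proceeds.

toward reactants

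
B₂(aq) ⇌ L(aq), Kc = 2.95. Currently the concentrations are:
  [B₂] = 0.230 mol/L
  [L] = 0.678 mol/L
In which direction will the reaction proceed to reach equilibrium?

Qc = [L] / [B₂] = (0.678) / (0.230) = 2.95
Qc = 2.95 = Kc, so the system is already at equilibrium.

at equilibrium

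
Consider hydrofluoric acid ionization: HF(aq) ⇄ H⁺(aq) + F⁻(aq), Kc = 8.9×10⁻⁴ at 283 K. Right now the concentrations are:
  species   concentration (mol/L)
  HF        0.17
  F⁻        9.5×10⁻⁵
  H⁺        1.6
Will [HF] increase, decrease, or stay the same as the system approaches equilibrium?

Qc = [H⁺]·[F⁻] / [HF] = (1.6)·(9.5×10⁻⁵) / (0.17) = 8.9×10⁻⁴
Qc = 8.9×10⁻⁴ = Kc; the system is at equilibrium.

stay the same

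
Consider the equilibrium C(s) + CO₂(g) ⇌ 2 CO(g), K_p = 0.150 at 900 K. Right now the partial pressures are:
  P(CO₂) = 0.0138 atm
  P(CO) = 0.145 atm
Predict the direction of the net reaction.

to the left

(C is a pure solid — omitted from Q_p.)
Q_p = P(CO)² / P(CO₂) = (0.145)² / (0.0138) = 1.52
Q_p = 1.52 > K_p = 0.150, so the reverse reaction proceeds.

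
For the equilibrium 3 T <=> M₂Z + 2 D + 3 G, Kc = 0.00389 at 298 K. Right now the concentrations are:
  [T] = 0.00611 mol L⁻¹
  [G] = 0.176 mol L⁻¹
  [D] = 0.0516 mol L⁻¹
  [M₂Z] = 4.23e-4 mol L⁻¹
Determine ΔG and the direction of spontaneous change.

Qc = [M₂Z]·[D]²·[G]³ / [T]³ = (4.23e-4)·(0.0516)²·(0.176)³ / (0.00611)³ = 0.0269
ΔG = RT ln(Qc/Kc) = (8.314 J mol⁻¹ K⁻¹)(298 K) × ln(0.0269/0.00389)
   = (2.478 kJ/mol)(1.934) = 4.79 kJ/mol
ΔG > 0, so the forward reaction is non-spontaneous (proceeds in reverse).

ΔG = 4.79 kJ/mol; the forward reaction is non-spontaneous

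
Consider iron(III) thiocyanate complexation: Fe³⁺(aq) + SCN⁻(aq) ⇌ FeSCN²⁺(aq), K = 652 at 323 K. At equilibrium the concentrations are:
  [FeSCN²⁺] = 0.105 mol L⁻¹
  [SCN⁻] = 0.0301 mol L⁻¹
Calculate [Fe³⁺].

[Fe³⁺] = 0.00535 mol L⁻¹

At equilibrium, K = [FeSCN²⁺] / ([Fe³⁺]·[SCN⁻]) = 652.
(0.105) / (([Fe³⁺])·(0.0301)) = 652
[Fe³⁺] = 0.00535 mol L⁻¹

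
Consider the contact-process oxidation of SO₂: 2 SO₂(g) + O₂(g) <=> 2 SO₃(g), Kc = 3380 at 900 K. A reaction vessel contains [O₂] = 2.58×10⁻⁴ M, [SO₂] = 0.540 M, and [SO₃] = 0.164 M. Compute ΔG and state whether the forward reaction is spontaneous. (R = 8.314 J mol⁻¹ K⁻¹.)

Qc = [SO₃]² / ([SO₂]²·[O₂]) = (0.164)² / ((0.540)²·(2.58×10⁻⁴)) = 358
ΔG = RT ln(Qc/Kc) = (8.314 J mol⁻¹ K⁻¹)(900 K) × ln(358/3380)
   = (7.483 kJ/mol)(-2.245) = -16.8 kJ/mol
ΔG < 0, so the forward reaction is spontaneous (proceeds forward).

ΔG = -16.8 kJ/mol; the forward reaction is spontaneous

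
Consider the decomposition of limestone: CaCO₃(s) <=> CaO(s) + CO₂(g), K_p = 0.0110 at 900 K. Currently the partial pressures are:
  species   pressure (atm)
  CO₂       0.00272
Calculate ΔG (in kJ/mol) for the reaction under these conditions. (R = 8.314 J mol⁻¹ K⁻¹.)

ΔG = -10.5 kJ/mol

(CaCO₃, CaO are pure solids — omitted from Q_p.)
Q_p = P(CO₂) = 0.00272
ΔG = RT ln(Q_p/K_p) = (8.314 J mol⁻¹ K⁻¹)(900 K) × ln(0.00272/0.0110)
   = (7.483 kJ/mol)(-1.397) = -10.5 kJ/mol
ΔG < 0, so the forward reaction is spontaneous (proceeds forward).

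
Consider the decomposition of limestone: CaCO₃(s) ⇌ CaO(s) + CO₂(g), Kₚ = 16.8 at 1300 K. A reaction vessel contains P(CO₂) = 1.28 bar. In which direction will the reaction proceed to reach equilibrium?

(CaCO₃, CaO are pure solids — omitted from Qₚ.)
Qₚ = P(CO₂) = 1.28
Qₚ = 1.28 < Kₚ = 16.8, so the forward reaction proceeds.

forward (toward products)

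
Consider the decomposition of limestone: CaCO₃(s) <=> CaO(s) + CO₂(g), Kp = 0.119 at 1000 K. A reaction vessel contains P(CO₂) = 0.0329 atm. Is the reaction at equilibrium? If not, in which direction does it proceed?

in the forward direction

(CaCO₃, CaO are pure solids — omitted from Qp.)
Qp = P(CO₂) = 0.0329
Qp = 0.0329 < Kp = 0.119, so the forward reaction proceeds.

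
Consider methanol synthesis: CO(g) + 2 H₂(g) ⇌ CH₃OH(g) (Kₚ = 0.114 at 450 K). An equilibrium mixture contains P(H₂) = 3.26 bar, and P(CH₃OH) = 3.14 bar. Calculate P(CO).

At equilibrium, Kₚ = P(CH₃OH) / (P(CO)·P(H₂)²) = 0.114.
(3.14) / ((P(CO))·(3.26)²) = 0.114
P(CO) = 2.59 bar

P(CO) = 2.59 bar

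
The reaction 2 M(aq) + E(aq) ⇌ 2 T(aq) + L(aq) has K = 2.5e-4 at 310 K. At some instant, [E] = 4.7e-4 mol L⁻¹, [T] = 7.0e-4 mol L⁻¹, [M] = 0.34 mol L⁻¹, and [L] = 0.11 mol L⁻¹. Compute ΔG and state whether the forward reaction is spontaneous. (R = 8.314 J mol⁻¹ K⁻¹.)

Q = [T]²·[L] / ([M]²·[E]) = (7.0e-4)²·(0.11) / ((0.34)²·(4.7e-4)) = 9.92e-4
ΔG = RT ln(Q/K) = (8.314 J mol⁻¹ K⁻¹)(310 K) × ln(9.92e-4/2.5e-4)
   = (2.577 kJ/mol)(1.378) = 3.55 kJ/mol
ΔG > 0, so the forward reaction is non-spontaneous (proceeds in reverse).

ΔG = 3.55 kJ/mol; the forward reaction is non-spontaneous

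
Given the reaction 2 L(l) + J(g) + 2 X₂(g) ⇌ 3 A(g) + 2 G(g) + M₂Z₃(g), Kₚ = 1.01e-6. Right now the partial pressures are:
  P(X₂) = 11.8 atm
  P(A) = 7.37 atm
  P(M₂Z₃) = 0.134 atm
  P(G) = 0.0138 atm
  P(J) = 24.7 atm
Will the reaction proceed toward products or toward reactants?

to the left

(L is a pure liquid — omitted from Qₚ.)
Qₚ = P(A)³·P(G)²·P(M₂Z₃) / (P(J)·P(X₂)²) = (7.37)³·(0.0138)²·(0.134) / ((24.7)·(11.8)²) = 2.97e-6
Qₚ = 2.97e-6 > Kₚ = 1.01e-6, so the reverse reaction proceeds.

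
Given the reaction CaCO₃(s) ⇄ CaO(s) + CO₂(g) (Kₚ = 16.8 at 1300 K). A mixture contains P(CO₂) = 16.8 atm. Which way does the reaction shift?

(CaCO₃, CaO are pure solids — omitted from Qₚ.)
Qₚ = P(CO₂) = 16.8
Qₚ = 16.8 = Kₚ, so the system is already at equilibrium.

at equilibrium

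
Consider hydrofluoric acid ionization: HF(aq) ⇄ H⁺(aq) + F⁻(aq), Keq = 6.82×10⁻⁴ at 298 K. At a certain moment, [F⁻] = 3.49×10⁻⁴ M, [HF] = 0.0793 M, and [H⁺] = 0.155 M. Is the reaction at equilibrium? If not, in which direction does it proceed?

Q = [H⁺]·[F⁻] / [HF] = (0.155)·(3.49×10⁻⁴) / (0.0793) = 6.82×10⁻⁴
Q = 6.82×10⁻⁴ = Keq, so the system is already at equilibrium.

at equilibrium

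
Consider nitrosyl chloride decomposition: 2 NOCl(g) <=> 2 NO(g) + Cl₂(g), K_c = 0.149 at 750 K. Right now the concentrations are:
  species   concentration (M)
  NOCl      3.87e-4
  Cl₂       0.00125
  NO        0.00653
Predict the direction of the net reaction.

Q_c = [NO]²·[Cl₂] / [NOCl]² = (0.00653)²·(0.00125) / (3.87e-4)² = 0.356
Q_c = 0.356 > K_c = 0.149, so the reverse reaction proceeds.

in the reverse direction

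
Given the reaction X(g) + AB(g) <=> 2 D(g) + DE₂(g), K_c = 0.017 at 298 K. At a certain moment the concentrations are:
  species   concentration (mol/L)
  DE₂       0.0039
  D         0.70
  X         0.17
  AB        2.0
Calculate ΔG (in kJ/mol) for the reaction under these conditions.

ΔG = -2.74 kJ/mol

Q_c = [D]²·[DE₂] / ([X]·[AB]) = (0.70)²·(0.0039) / ((0.17)·(2.0)) = 0.00562
ΔG = RT ln(Q_c/K_c) = (8.314 J mol⁻¹ K⁻¹)(298 K) × ln(0.00562/0.017)
   = (2.478 kJ/mol)(-1.107) = -2.74 kJ/mol
ΔG < 0, so the forward reaction is spontaneous (proceeds forward).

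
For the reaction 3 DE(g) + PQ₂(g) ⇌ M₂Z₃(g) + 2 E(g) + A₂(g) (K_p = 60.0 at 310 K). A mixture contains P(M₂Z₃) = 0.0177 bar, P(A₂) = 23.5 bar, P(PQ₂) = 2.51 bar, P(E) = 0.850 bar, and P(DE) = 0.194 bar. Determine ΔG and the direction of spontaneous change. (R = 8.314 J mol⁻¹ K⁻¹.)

ΔG = -3.34 kJ/mol; the forward reaction is spontaneous

Q_p = P(M₂Z₃)·P(E)²·P(A₂) / (P(DE)³·P(PQ₂)) = (0.0177)·(0.850)²·(23.5) / ((0.194)³·(2.51)) = 16.4
ΔG = RT ln(Q_p/K_p) = (8.314 J mol⁻¹ K⁻¹)(310 K) × ln(16.4/60.0)
   = (2.577 kJ/mol)(-1.297) = -3.34 kJ/mol
ΔG < 0, so the forward reaction is spontaneous (proceeds forward).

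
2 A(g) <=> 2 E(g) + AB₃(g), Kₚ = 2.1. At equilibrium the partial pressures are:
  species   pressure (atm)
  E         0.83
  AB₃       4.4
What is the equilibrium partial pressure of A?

At equilibrium, Kₚ = P(E)²·P(AB₃) / P(A)² = 2.1.
(0.83)²·(4.4) / (P(A))² = 2.1
P(A)² = 1.44 ⇒ P(A) = 1.2 atm

P(A) = 1.2 atm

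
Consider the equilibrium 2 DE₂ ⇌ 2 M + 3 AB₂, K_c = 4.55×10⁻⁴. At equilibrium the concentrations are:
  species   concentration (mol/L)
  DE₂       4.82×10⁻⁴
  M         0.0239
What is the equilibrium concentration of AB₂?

[AB₂] = 0.00570 mol/L

At equilibrium, K_c = [M]²·[AB₂]³ / [DE₂]² = 4.55×10⁻⁴.
(0.0239)²·([AB₂])³ / (4.82×10⁻⁴)² = 4.55×10⁻⁴
[AB₂]³ = 1.85×10⁻⁷ ⇒ [AB₂] = 0.00570 mol/L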